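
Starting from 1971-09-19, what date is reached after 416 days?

November 8, 1972

+366 (one year; includes Feb 29, 1972) → Sep 19, 1972 (50 left).
Sep has 30 days: +12 → Oct 1, 1972 (38 left).
Oct has 31 days: +31 → Nov 1, 1972 (7 left).
+7 → Nov 8, 1972.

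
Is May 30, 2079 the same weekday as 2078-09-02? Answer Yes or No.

From Sep 2, 2078 to May 30, 2079 is 270 days.
270 mod 7 = 4, so they are different weekdays.
(Sep 2, 2078 is a Friday; May 30, 2079 is a Tuesday.)

No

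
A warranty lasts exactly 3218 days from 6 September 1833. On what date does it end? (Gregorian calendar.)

June 29, 1842

+365 (one year) → Sep 6, 1834 (2853 left).
+365 (one year) → Sep 6, 1835 (2488 left).
+366 (one year; includes Feb 29, 1836) → Sep 6, 1836 (2122 left).
+365 (one year) → Sep 6, 1837 (1757 left).
+365 (one year) → Sep 6, 1838 (1392 left).
+365 (one year) → Sep 6, 1839 (1027 left).
+366 (one year; includes Feb 29, 1840) → Sep 6, 1840 (661 left).
+365 (one year) → Sep 6, 1841 (296 left).
Sep has 30 days: +25 → Oct 1, 1841 (271 left).
Oct has 31 days: +31 → Nov 1, 1841 (240 left).
Nov has 30 days: +30 → Dec 1, 1841 (210 left).
Dec has 31 days: +31 → Jan 1, 1842 (179 left).
Jan has 31 days: +31 → Feb 1, 1842 (148 left).
Feb has 28 days: +28 → Mar 1, 1842 (120 left).
Mar has 31 days: +31 → Apr 1, 1842 (89 left).
Apr has 30 days: +30 → May 1, 1842 (59 left).
May has 31 days: +31 → Jun 1, 1842 (28 left).
+28 → Jun 29, 1842.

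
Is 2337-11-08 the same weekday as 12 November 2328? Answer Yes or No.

Yes

From Nov 12, 2328 to Nov 8, 2337 is 3283 days.
3283 mod 7 = 0, so they are the same weekday.
(Nov 12, 2328 is a Monday; Nov 8, 2337 is a Monday.)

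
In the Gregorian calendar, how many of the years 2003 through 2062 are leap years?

Multiples of 4 in [2003,2062]: 15.
Of those, multiples of 100: 0 (not leap unless ÷400).
Multiples of 400: 0.
Leap years = 15 − 0 + 0 = 15.

15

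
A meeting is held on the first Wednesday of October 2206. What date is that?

October 1, 2206 is a Wednesday.
The first Wednesday is therefore October 1 (same day).

October 1, 2206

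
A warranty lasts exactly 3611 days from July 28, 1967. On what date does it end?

June 16, 1977

+366 (one year; includes Feb 29, 1968) → Jul 28, 1968 (3245 left).
+365 (one year) → Jul 28, 1969 (2880 left).
+365 (one year) → Jul 28, 1970 (2515 left).
+365 (one year) → Jul 28, 1971 (2150 left).
+366 (one year; includes Feb 29, 1972) → Jul 28, 1972 (1784 left).
+365 (one year) → Jul 28, 1973 (1419 left).
+365 (one year) → Jul 28, 1974 (1054 left).
+365 (one year) → Jul 28, 1975 (689 left).
+366 (one year; includes Feb 29, 1976) → Jul 28, 1976 (323 left).
Jul has 31 days: +4 → Aug 1, 1976 (319 left).
Aug has 31 days: +31 → Sep 1, 1976 (288 left).
Sep has 30 days: +30 → Oct 1, 1976 (258 left).
Oct has 31 days: +31 → Nov 1, 1976 (227 left).
Nov has 30 days: +30 → Dec 1, 1976 (197 left).
Dec has 31 days: +31 → Jan 1, 1977 (166 left).
Jan has 31 days: +31 → Feb 1, 1977 (135 left).
Feb has 28 days: +28 → Mar 1, 1977 (107 left).
Mar has 31 days: +31 → Apr 1, 1977 (76 left).
Apr has 30 days: +30 → May 1, 1977 (46 left).
May has 31 days: +31 → Jun 1, 1977 (15 left).
+15 → Jun 16, 1977.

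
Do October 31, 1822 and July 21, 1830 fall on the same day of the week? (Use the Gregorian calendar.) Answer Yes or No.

No

From Oct 31, 1822 to Jul 21, 1830 is 2820 days.
2820 mod 7 = 6, so they are different weekdays.
(Oct 31, 1822 is a Thursday; Jul 21, 1830 is a Wednesday.)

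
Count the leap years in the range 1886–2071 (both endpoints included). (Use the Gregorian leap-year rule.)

Multiples of 4 in [1886,2071]: 46.
Of those, multiples of 100: 2 (not leap unless ÷400).
Multiples of 400: 1.
Leap years = 46 − 2 + 1 = 45.

45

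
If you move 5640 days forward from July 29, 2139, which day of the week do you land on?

Monday

Jul 29, 2139 is a Wednesday.
5640 mod 7 = 5, so 5640 days after a Wednesday is Wednesday + 5 = Monday.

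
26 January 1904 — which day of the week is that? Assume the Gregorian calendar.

Doomsday rule: the anchor day for the 1900s is Wednesday. For year 04: 4÷12 = 0 r 4, and 4÷4 = 1, so 0+4+1 = 5.
Wednesday + 5 ≡ Monday — that's 1904's doomsday.
In January the doomsday date is Jan 4 (1904 is a leap year (divisible by 4)).
Jan 26 is 22 days after Jan 4; 22 mod 7 = 1, so Monday + 1 = Tuesday.

Tuesday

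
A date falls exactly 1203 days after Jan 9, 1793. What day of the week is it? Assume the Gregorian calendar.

Jan 9, 1793 is a Wednesday.
1203 mod 7 = 6, so 1203 days after a Wednesday is Wednesday + 6 = Tuesday.

Tuesday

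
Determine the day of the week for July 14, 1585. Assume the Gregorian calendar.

Sunday

Doomsday rule: the anchor day for the 1500s is Wednesday. For year 85: 85÷12 = 7 r 1, and 1÷4 = 0, so 7+1+0 = 8.
Wednesday + 8 ≡ Thursday — that's 1585's doomsday.
In July the doomsday date is Jul 11.
Jul 14 is 3 days after Jul 11; 3 mod 7 = 3, so Thursday + 3 = Sunday.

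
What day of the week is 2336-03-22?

Sunday

Doomsday rule: the anchor day for the 2300s is Wednesday. For year 36: 36÷12 = 3 r 0, and 0÷4 = 0, so 3+0+0 = 3.
Wednesday + 3 ≡ Saturday — that's 2336's doomsday.
In March the doomsday date is Mar 14.
Mar 22 is 8 days after Mar 14; 8 mod 7 = 1, so Saturday + 1 = Sunday.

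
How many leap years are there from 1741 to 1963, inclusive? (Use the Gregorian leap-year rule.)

Multiples of 4 in [1741,1963]: 55.
Of those, multiples of 100: 2 (not leap unless ÷400).
Multiples of 400: 0.
Leap years = 55 − 2 + 0 = 53.

53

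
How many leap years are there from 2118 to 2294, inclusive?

Multiples of 4 in [2118,2294]: 44.
Of those, multiples of 100: 1 (not leap unless ÷400).
Multiples of 400: 0.
Leap years = 44 − 1 + 0 = 43.

43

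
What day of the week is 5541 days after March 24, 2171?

First find the weekday of Mar 24, 2171. Doomsday rule: the anchor day for the 2100s is Sunday. For year 71: 71÷12 = 5 r 11, and 11÷4 = 2, so 5+11+2 = 18.
Sunday + 18 ≡ Thursday — that's 2171's doomsday.
In March the doomsday date is Mar 14.
Mar 24 is 10 days after Mar 14; 10 mod 7 = 3, so Thursday + 3 = Sunday.
5541 mod 7 = 4, so 5541 days after a Sunday is Sunday + 4 = Thursday.

Thursday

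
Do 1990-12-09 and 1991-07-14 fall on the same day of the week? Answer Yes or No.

From Dec 9, 1990 to Jul 14, 1991 is 217 days.
217 mod 7 = 0, so they are the same weekday.
(Dec 9, 1990 is a Sunday; Jul 14, 1991 is a Sunday.)

Yes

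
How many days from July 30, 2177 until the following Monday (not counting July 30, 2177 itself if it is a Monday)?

Jul 30, 2177 is a Wednesday.
From Wednesday to the next Monday is 5 days.

5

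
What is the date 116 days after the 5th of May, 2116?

May has 31 days: +27 → Jun 1, 2116 (89 left).
Jun has 30 days: +30 → Jul 1, 2116 (59 left).
Jul has 31 days: +31 → Aug 1, 2116 (28 left).
+28 → Aug 29, 2116.

August 29, 2116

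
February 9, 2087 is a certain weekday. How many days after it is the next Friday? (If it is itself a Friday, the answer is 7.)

Feb 9, 2087 is a Sunday.
From Sunday to the next Friday is 5 days.

5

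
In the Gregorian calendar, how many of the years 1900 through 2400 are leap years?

Multiples of 4 in [1900,2400]: 126.
Of those, multiples of 100: 6 (not leap unless ÷400).
Multiples of 400: 2.
Leap years = 126 − 6 + 2 = 122.

122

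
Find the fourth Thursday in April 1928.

April 1, 1928 is a Sunday.
The first Thursday is therefore April 5 (4 days later).
The fourth Thursday is 5 + 3×7 = April 26.

April 26, 1928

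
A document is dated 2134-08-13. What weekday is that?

Doomsday rule: the anchor day for the 2100s is Sunday. For year 34: 34÷12 = 2 r 10, and 10÷4 = 2, so 2+10+2 = 14.
Sunday + 14 ≡ Sunday — that's 2134's doomsday.
In August the doomsday date is Aug 8.
Aug 13 is 5 days after Aug 8; 5 mod 7 = 5, so Sunday + 5 = Friday.

Friday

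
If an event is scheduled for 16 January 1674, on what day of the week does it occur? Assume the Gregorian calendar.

Tuesday

Doomsday rule: the anchor day for the 1600s is Tuesday. For year 74: 74÷12 = 6 r 2, and 2÷4 = 0, so 6+2+0 = 8.
Tuesday + 8 ≡ Wednesday — that's 1674's doomsday.
In January the doomsday date is Jan 3 (1674 is not a leap year).
Jan 16 is 13 days after Jan 3; 13 mod 7 = 6, so Wednesday + 6 = Tuesday.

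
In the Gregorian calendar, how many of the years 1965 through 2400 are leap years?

106

Multiples of 4 in [1965,2400]: 109.
Of those, multiples of 100: 5 (not leap unless ÷400).
Multiples of 400: 2.
Leap years = 109 − 5 + 2 = 106.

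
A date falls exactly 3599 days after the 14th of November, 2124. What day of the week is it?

Wednesday

Nov 14, 2124 is a Tuesday.
3599 mod 7 = 1, so 3599 days after a Tuesday is Tuesday + 1 = Wednesday.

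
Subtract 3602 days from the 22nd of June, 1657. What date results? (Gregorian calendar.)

August 12, 1647

−365 (one year) → Jun 22, 1656 (3237 left).
−366 (one year; includes Feb 29, 1656) → Jun 22, 1655 (2871 left).
−365 (one year) → Jun 22, 1654 (2506 left).
−365 (one year) → Jun 22, 1653 (2141 left).
−365 (one year) → Jun 22, 1652 (1776 left).
−366 (one year; includes Feb 29, 1652) → Jun 22, 1651 (1410 left).
−365 (one year) → Jun 22, 1650 (1045 left).
−365 (one year) → Jun 22, 1649 (680 left).
−365 (one year) → Jun 22, 1648 (315 left).
−22 → May 31, 1648 (end of May, 31 days; 293 left).
−31 → Apr 30, 1648 (end of Apr, 30 days; 262 left).
−30 → Mar 31, 1648 (end of Mar, 31 days; 232 left).
−31 → Feb 29, 1648 (end of Feb, 29 days; 201 left).
−29 → Jan 31, 1648 (end of Jan, 31 days; 172 left).
−31 → Dec 31, 1647 (end of Dec, 31 days; 141 left).
−31 → Nov 30, 1647 (end of Nov, 30 days; 110 left).
−30 → Oct 31, 1647 (end of Oct, 31 days; 80 left).
−31 → Sep 30, 1647 (end of Sep, 30 days; 49 left).
−30 → Aug 31, 1647 (end of Aug, 31 days; 19 left).
−19 → Aug 12, 1647.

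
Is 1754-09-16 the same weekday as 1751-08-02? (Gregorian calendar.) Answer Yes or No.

Yes

From Aug 2, 1751 to Sep 16, 1754 is 1141 days.
1141 mod 7 = 0, so they are the same weekday.
(Aug 2, 1751 is a Monday; Sep 16, 1754 is a Monday.)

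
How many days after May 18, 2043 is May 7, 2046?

1085

May 18, 2043 → May 18, 2044: 366 days (Feb 29, 2044 is in that span).
May 18, 2044 → May 18, 2045: 365 days.
May 18, 2045 → Jun 18, 2045: 31 days (May has 31).
Jun 18, 2045 → Jul 18, 2045: 30 days (June has 30).
Jul 18, 2045 → Aug 18, 2045: 31 days (July has 31).
Aug 18, 2045 → Sep 18, 2045: 31 days (August has 31).
Sep 18, 2045 → Oct 18, 2045: 30 days (September has 30).
Oct 18, 2045 → Nov 18, 2045: 31 days (October has 31).
Nov 18, 2045 → Dec 18, 2045: 30 days (November has 30).
Dec 18, 2045 → Jan 18, 2046: 31 days (December has 31).
Jan 18, 2046 → Feb 18, 2046: 31 days (January has 31).
Feb 18, 2046 → Mar 18, 2046: 28 days (February has 28).
Mar 18, 2046 → Apr 18, 2046: 31 days (March has 31).
Apr 18, 2046 → May 7, 2046: 19 days.
Total: 1085 days.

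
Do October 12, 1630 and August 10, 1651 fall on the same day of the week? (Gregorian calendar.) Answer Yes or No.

No

From Oct 12, 1630 to Aug 10, 1651 is 7607 days.
7607 mod 7 = 5, so they are different weekdays.
(Oct 12, 1630 is a Saturday; Aug 10, 1651 is a Thursday.)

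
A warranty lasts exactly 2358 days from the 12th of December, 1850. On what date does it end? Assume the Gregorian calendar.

May 27, 1857

+365 (one year) → Dec 12, 1851 (1993 left).
+366 (one year; includes Feb 29, 1852) → Dec 12, 1852 (1627 left).
+365 (one year) → Dec 12, 1853 (1262 left).
+365 (one year) → Dec 12, 1854 (897 left).
+365 (one year) → Dec 12, 1855 (532 left).
+366 (one year; includes Feb 29, 1856) → Dec 12, 1856 (166 left).
Dec has 31 days: +20 → Jan 1, 1857 (146 left).
Jan has 31 days: +31 → Feb 1, 1857 (115 left).
Feb has 28 days: +28 → Mar 1, 1857 (87 left).
Mar has 31 days: +31 → Apr 1, 1857 (56 left).
Apr has 30 days: +30 → May 1, 1857 (26 left).
+26 → May 27, 1857.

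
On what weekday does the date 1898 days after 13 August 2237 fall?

Aug 13, 2237 is a Sunday.
1898 mod 7 = 1, so 1898 days after a Sunday is Sunday + 1 = Monday.

Monday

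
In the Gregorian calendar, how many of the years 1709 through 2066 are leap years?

Multiples of 4 in [1709,2066]: 89.
Of those, multiples of 100: 3 (not leap unless ÷400).
Multiples of 400: 1.
Leap years = 89 − 3 + 1 = 87.

87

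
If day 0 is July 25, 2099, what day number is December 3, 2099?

Jul 25, 2099 → Aug 25, 2099: 31 days (July has 31).
Aug 25, 2099 → Sep 25, 2099: 31 days (August has 31).
Sep 25, 2099 → Oct 25, 2099: 30 days (September has 30).
Oct 25, 2099 → Nov 25, 2099: 31 days (October has 31).
Nov 25, 2099 → Dec 3, 2099: 8 days.
Total: 131 days.

131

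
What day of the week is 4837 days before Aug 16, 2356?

Thursday

Aug 16, 2356 is a Thursday.
4837 mod 7 = 0, so 4837 days before a Thursday is Thursday − 0 = Thursday.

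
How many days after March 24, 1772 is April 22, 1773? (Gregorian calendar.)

Mar 24, 1772 → Apr 24, 1772: 31 days (March has 31).
Apr 24, 1772 → May 24, 1772: 30 days (April has 30).
May 24, 1772 → Jun 24, 1772: 31 days (May has 31).
Jun 24, 1772 → Jul 24, 1772: 30 days (June has 30).
Jul 24, 1772 → Aug 24, 1772: 31 days (July has 31).
Aug 24, 1772 → Sep 24, 1772: 31 days (August has 31).
Sep 24, 1772 → Oct 24, 1772: 30 days (September has 30).
Oct 24, 1772 → Nov 24, 1772: 31 days (October has 31).
Nov 24, 1772 → Dec 24, 1772: 30 days (November has 30).
Dec 24, 1772 → Jan 24, 1773: 31 days (December has 31).
Jan 24, 1773 → Feb 24, 1773: 31 days (January has 31).
Feb 24, 1773 → Mar 24, 1773: 28 days (February has 28).
Mar 24, 1773 → Apr 22, 1773: 29 days.
Total: 394 days.

394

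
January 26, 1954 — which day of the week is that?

Tuesday

January 1, 1954 is a Friday.
Jan 1, 1954 → Jan 26, 1954: 25 days.
Total: 25 days.
25 mod 7 = 4, so Friday + 4 = Tuesday.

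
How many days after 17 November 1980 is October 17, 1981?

334

Nov 17, 1980 → Dec 17, 1980: 30 days (November has 30).
Dec 17, 1980 → Jan 17, 1981: 31 days (December has 31).
Jan 17, 1981 → Feb 17, 1981: 31 days (January has 31).
Feb 17, 1981 → Mar 17, 1981: 28 days (February has 28).
Mar 17, 1981 → Apr 17, 1981: 31 days (March has 31).
Apr 17, 1981 → May 17, 1981: 30 days (April has 30).
May 17, 1981 → Jun 17, 1981: 31 days (May has 31).
Jun 17, 1981 → Jul 17, 1981: 30 days (June has 30).
Jul 17, 1981 → Aug 17, 1981: 31 days (July has 31).
Aug 17, 1981 → Sep 17, 1981: 31 days (August has 31).
Sep 17, 1981 → Oct 17, 1981: 30 days.
Total: 334 days.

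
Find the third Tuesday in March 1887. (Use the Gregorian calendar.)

March 1, 1887 is a Tuesday.
The first Tuesday is therefore March 1 (same day).
The third Tuesday is 1 + 2×7 = March 15.

March 15, 1887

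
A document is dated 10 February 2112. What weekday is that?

Wednesday

January 1, 2112 is a Friday.
Jan 1, 2112 → Feb 1, 2112: 31 days (January has 31).
Feb 1, 2112 → Feb 10, 2112: 9 days.
Total: 40 days.
40 mod 7 = 5, so Friday + 5 = Wednesday.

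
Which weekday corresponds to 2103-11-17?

Saturday

January 1, 2103 is a Monday.
Jan 1, 2103 → Feb 1, 2103: 31 days (January has 31).
Feb 1, 2103 → Mar 1, 2103: 28 days (February has 28).
Mar 1, 2103 → Apr 1, 2103: 31 days (March has 31).
Apr 1, 2103 → May 1, 2103: 30 days (April has 30).
May 1, 2103 → Jun 1, 2103: 31 days (May has 31).
Jun 1, 2103 → Jul 1, 2103: 30 days (June has 30).
Jul 1, 2103 → Aug 1, 2103: 31 days (July has 31).
Aug 1, 2103 → Sep 1, 2103: 31 days (August has 31).
Sep 1, 2103 → Oct 1, 2103: 30 days (September has 30).
Oct 1, 2103 → Nov 1, 2103: 31 days (October has 31).
Nov 1, 2103 → Nov 17, 2103: 16 days.
Total: 320 days.
320 mod 7 = 5, so Monday + 5 = Saturday.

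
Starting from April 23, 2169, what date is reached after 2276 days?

July 17, 2175

+365 (one year) → Apr 23, 2170 (1911 left).
+365 (one year) → Apr 23, 2171 (1546 left).
+366 (one year; includes Feb 29, 2172) → Apr 23, 2172 (1180 left).
+365 (one year) → Apr 23, 2173 (815 left).
+365 (one year) → Apr 23, 2174 (450 left).
+365 (one year) → Apr 23, 2175 (85 left).
Apr has 30 days: +8 → May 1, 2175 (77 left).
May has 31 days: +31 → Jun 1, 2175 (46 left).
Jun has 30 days: +30 → Jul 1, 2175 (16 left).
+16 → Jul 17, 2175.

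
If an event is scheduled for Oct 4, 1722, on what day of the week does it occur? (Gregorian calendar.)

Sunday

Doomsday rule: the anchor day for the 1700s is Sunday. For year 22: 22÷12 = 1 r 10, and 10÷4 = 2, so 1+10+2 = 13.
Sunday + 13 ≡ Saturday — that's 1722's doomsday.
In October the doomsday date is Oct 10.
Oct 4 is 6 days before Oct 10; 6 mod 7 = 6, so Saturday − 6 = Sunday.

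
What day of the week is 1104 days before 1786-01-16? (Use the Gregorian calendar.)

Wednesday

Jan 16, 1786 is a Monday.
1104 mod 7 = 5, so 1104 days before a Monday is Monday − 5 = Wednesday.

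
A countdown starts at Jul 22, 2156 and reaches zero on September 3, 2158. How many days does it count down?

773

Jul 22, 2156 → Jul 22, 2157: 365 days.
Jul 22, 2157 → Jul 22, 2158: 365 days.
Jul 22, 2158 → Aug 22, 2158: 31 days (July has 31).
Aug 22, 2158 → Sep 3, 2158: 12 days.
Total: 773 days.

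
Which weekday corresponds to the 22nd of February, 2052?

Thursday

Doomsday rule: the anchor day for the 2000s is Tuesday. For year 52: 52÷12 = 4 r 4, and 4÷4 = 1, so 4+4+1 = 9.
Tuesday + 9 ≡ Thursday — that's 2052's doomsday.
In February the doomsday date is Feb 29 (2052 is a leap year (divisible by 4)).
Feb 22 is 7 days before Feb 29; 7 mod 7 = 0, so Thursday − 0 = Thursday.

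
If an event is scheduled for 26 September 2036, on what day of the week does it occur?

January 1, 2036 is a Tuesday.
Jan 1, 2036 → Feb 1, 2036: 31 days (January has 31).
Feb 1, 2036 → Mar 1, 2036: 29 days (February has 29).
Mar 1, 2036 → Apr 1, 2036: 31 days (March has 31).
Apr 1, 2036 → May 1, 2036: 30 days (April has 30).
May 1, 2036 → Jun 1, 2036: 31 days (May has 31).
Jun 1, 2036 → Jul 1, 2036: 30 days (June has 30).
Jul 1, 2036 → Aug 1, 2036: 31 days (July has 31).
Aug 1, 2036 → Sep 1, 2036: 31 days (August has 31).
Sep 1, 2036 → Sep 26, 2036: 25 days.
Total: 269 days.
269 mod 7 = 3, so Tuesday + 3 = Friday.

Friday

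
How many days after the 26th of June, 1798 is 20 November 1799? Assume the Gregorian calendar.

Jun 26, 1798 → Jun 26, 1799: 365 days.
Jun 26, 1799 → Jul 26, 1799: 30 days (June has 30).
Jul 26, 1799 → Aug 26, 1799: 31 days (July has 31).
Aug 26, 1799 → Sep 26, 1799: 31 days (August has 31).
Sep 26, 1799 → Oct 26, 1799: 30 days (September has 30).
Oct 26, 1799 → Nov 20, 1799: 25 days.
Total: 512 days.

512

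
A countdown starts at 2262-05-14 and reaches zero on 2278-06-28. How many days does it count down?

5889

May 14, 2262 → May 14, 2263: 365 days.
May 14, 2263 → May 14, 2264: 366 days (Feb 29, 2264 is in that span).
May 14, 2264 → May 14, 2265: 365 days.
May 14, 2265 → May 14, 2266: 365 days.
May 14, 2266 → May 14, 2267: 365 days.
May 14, 2267 → May 14, 2268: 366 days (Feb 29, 2268 is in that span).
May 14, 2268 → May 14, 2269: 365 days.
May 14, 2269 → May 14, 2270: 365 days.
May 14, 2270 → May 14, 2271: 365 days.
May 14, 2271 → May 14, 2272: 366 days (Feb 29, 2272 is in that span).
May 14, 2272 → May 14, 2273: 365 days.
May 14, 2273 → May 14, 2274: 365 days.
May 14, 2274 → May 14, 2275: 365 days.
May 14, 2275 → May 14, 2276: 366 days (Feb 29, 2276 is in that span).
May 14, 2276 → May 14, 2277: 365 days.
May 14, 2277 → May 14, 2278: 365 days.
May 14, 2278 → Jun 14, 2278: 31 days (May has 31).
Jun 14, 2278 → Jun 28, 2278: 14 days.
Total: 5889 days.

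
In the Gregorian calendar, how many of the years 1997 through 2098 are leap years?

25

Multiples of 4 in [1997,2098]: 25.
Of those, multiples of 100: 1 (not leap unless ÷400).
Multiples of 400: 1.
Leap years = 25 − 1 + 1 = 25.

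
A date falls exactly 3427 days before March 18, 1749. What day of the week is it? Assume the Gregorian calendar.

Mar 18, 1749 is a Tuesday.
3427 mod 7 = 4, so 3427 days before a Tuesday is Tuesday − 4 = Friday.

Friday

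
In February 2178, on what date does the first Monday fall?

February 1, 2178 is a Sunday.
The first Monday is therefore February 2 (1 days later).

February 2, 2178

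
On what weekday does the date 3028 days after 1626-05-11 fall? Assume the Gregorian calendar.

Friday

May 11, 1626 is a Monday.
3028 mod 7 = 4, so 3028 days after a Monday is Monday + 4 = Friday.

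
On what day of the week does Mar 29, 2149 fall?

Doomsday rule: the anchor day for the 2100s is Sunday. For year 49: 49÷12 = 4 r 1, and 1÷4 = 0, so 4+1+0 = 5.
Sunday + 5 ≡ Friday — that's 2149's doomsday.
In March the doomsday date is Mar 14.
Mar 29 is 15 days after Mar 14; 15 mod 7 = 1, so Friday + 1 = Saturday.

Saturday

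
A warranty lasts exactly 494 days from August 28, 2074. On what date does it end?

+365 (one year) → Aug 28, 2075 (129 left).
Aug has 31 days: +4 → Sep 1, 2075 (125 left).
Sep has 30 days: +30 → Oct 1, 2075 (95 left).
Oct has 31 days: +31 → Nov 1, 2075 (64 left).
Nov has 30 days: +30 → Dec 1, 2075 (34 left).
Dec has 31 days: +31 → Jan 1, 2076 (3 left).
+3 → Jan 4, 2076.

January 4, 2076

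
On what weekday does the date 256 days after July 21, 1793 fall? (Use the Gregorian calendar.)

Thursday

Jul 21, 1793 is a Sunday.
256 mod 7 = 4, so 256 days after a Sunday is Sunday + 4 = Thursday.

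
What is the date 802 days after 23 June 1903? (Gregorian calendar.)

September 2, 1905

+366 (one year; includes Feb 29, 1904) → Jun 23, 1904 (436 left).
+365 (one year) → Jun 23, 1905 (71 left).
Jun has 30 days: +8 → Jul 1, 1905 (63 left).
Jul has 31 days: +31 → Aug 1, 1905 (32 left).
Aug has 31 days: +31 → Sep 1, 1905 (1 left).
+1 → Sep 2, 1905.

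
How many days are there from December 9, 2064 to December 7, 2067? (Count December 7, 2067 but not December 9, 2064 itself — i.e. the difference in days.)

1093

Dec 9, 2064 → Dec 9, 2065: 365 days.
Dec 9, 2065 → Dec 9, 2066: 365 days.
Dec 9, 2066 → Jan 9, 2067: 31 days (December has 31).
Jan 9, 2067 → Feb 9, 2067: 31 days (January has 31).
Feb 9, 2067 → Mar 9, 2067: 28 days (February has 28).
Mar 9, 2067 → Apr 9, 2067: 31 days (March has 31).
Apr 9, 2067 → May 9, 2067: 30 days (April has 30).
May 9, 2067 → Jun 9, 2067: 31 days (May has 31).
Jun 9, 2067 → Jul 9, 2067: 30 days (June has 30).
Jul 9, 2067 → Aug 9, 2067: 31 days (July has 31).
Aug 9, 2067 → Sep 9, 2067: 31 days (August has 31).
Sep 9, 2067 → Oct 9, 2067: 30 days (September has 30).
Oct 9, 2067 → Nov 9, 2067: 31 days (October has 31).
Nov 9, 2067 → Dec 7, 2067: 28 days.
Total: 1093 days.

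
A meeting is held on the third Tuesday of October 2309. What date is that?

October 1, 2309 is a Friday.
The first Tuesday is therefore October 5 (4 days later).
The third Tuesday is 5 + 2×7 = October 19.

October 19, 2309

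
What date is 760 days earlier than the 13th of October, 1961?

September 14, 1959

−365 (one year) → Oct 13, 1960 (395 left).
−13 → Sep 30, 1960 (end of Sep, 30 days; 382 left).
−30 → Aug 31, 1960 (end of Aug, 31 days; 352 left).
−31 → Jul 31, 1960 (end of Jul, 31 days; 321 left).
−31 → Jun 30, 1960 (end of Jun, 30 days; 290 left).
−30 → May 31, 1960 (end of May, 31 days; 260 left).
−31 → Apr 30, 1960 (end of Apr, 30 days; 229 left).
−30 → Mar 31, 1960 (end of Mar, 31 days; 199 left).
−31 → Feb 29, 1960 (end of Feb, 29 days; 168 left).
−29 → Jan 31, 1960 (end of Jan, 31 days; 139 left).
−31 → Dec 31, 1959 (end of Dec, 31 days; 108 left).
−31 → Nov 30, 1959 (end of Nov, 30 days; 77 left).
−30 → Oct 31, 1959 (end of Oct, 31 days; 47 left).
−31 → Sep 30, 1959 (end of Sep, 30 days; 16 left).
−16 → Sep 14, 1959.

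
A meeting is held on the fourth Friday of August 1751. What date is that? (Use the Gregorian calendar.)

August 27, 1751

August 1, 1751 is a Sunday.
The first Friday is therefore August 6 (5 days later).
The fourth Friday is 6 + 3×7 = August 27.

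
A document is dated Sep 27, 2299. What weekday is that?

Wednesday

Doomsday rule: the anchor day for the 2200s is Friday. For year 99: 99÷12 = 8 r 3, and 3÷4 = 0, so 8+3+0 = 11.
Friday + 11 ≡ Tuesday — that's 2299's doomsday.
In September the doomsday date is Sep 5.
Sep 27 is 22 days after Sep 5; 22 mod 7 = 1, so Tuesday + 1 = Wednesday.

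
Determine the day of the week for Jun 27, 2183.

Doomsday rule: the anchor day for the 2100s is Sunday. For year 83: 83÷12 = 6 r 11, and 11÷4 = 2, so 6+11+2 = 19.
Sunday + 19 ≡ Friday — that's 2183's doomsday.
In June the doomsday date is Jun 6.
Jun 27 is 21 days after Jun 6; 21 mod 7 = 0, so Friday + 0 = Friday.

Friday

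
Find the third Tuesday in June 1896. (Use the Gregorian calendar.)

June 16, 1896

June 1, 1896 is a Monday.
The first Tuesday is therefore June 2 (1 days later).
The third Tuesday is 2 + 2×7 = June 16.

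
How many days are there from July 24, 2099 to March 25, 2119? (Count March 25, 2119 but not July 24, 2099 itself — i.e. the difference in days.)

7183

Jul 24, 2099 → Jul 24, 2100: 365 days.
Jul 24, 2100 → Jul 24, 2101: 365 days.
Jul 24, 2101 → Jul 24, 2102: 365 days.
Jul 24, 2102 → Jul 24, 2103: 365 days.
Jul 24, 2103 → Jul 24, 2104: 366 days (Feb 29, 2104 is in that span).
Jul 24, 2104 → Jul 24, 2105: 365 days.
Jul 24, 2105 → Jul 24, 2106: 365 days.
Jul 24, 2106 → Jul 24, 2107: 365 days.
Jul 24, 2107 → Jul 24, 2108: 366 days (Feb 29, 2108 is in that span).
Jul 24, 2108 → Jul 24, 2109: 365 days.
Jul 24, 2109 → Jul 24, 2110: 365 days.
Jul 24, 2110 → Jul 24, 2111: 365 days.
Jul 24, 2111 → Jul 24, 2112: 366 days (Feb 29, 2112 is in that span).
Jul 24, 2112 → Jul 24, 2113: 365 days.
Jul 24, 2113 → Jul 24, 2114: 365 days.
Jul 24, 2114 → Jul 24, 2115: 365 days.
Jul 24, 2115 → Jul 24, 2116: 366 days (Feb 29, 2116 is in that span).
Jul 24, 2116 → Jul 24, 2117: 365 days.
Jul 24, 2117 → Jul 24, 2118: 365 days.
Jul 24, 2118 → Aug 24, 2118: 31 days (July has 31).
Aug 24, 2118 → Sep 24, 2118: 31 days (August has 31).
Sep 24, 2118 → Oct 24, 2118: 30 days (September has 30).
Oct 24, 2118 → Nov 24, 2118: 31 days (October has 31).
Nov 24, 2118 → Dec 24, 2118: 30 days (November has 30).
Dec 24, 2118 → Jan 24, 2119: 31 days (December has 31).
Jan 24, 2119 → Feb 24, 2119: 31 days (January has 31).
Feb 24, 2119 → Mar 24, 2119: 28 days (February has 28).
Mar 24, 2119 → Mar 25, 2119: 1 days.
Total: 7183 days.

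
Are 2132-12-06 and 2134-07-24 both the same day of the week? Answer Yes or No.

From Dec 6, 2132 to Jul 24, 2134 is 595 days.
595 mod 7 = 0, so they are the same weekday.
(Dec 6, 2132 is a Saturday; Jul 24, 2134 is a Saturday.)

Yes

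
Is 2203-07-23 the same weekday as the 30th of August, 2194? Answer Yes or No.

From Aug 30, 2194 to Jul 23, 2203 is 3248 days.
3248 mod 7 = 0, so they are the same weekday.
(Aug 30, 2194 is a Saturday; Jul 23, 2203 is a Saturday.)

Yes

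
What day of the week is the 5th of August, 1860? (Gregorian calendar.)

Sunday

Doomsday rule: the anchor day for the 1800s is Friday. For year 60: 60÷12 = 5 r 0, and 0÷4 = 0, so 5+0+0 = 5.
Friday + 5 ≡ Wednesday — that's 1860's doomsday.
In August the doomsday date is Aug 8.
Aug 5 is 3 days before Aug 8; 3 mod 7 = 3, so Wednesday − 3 = Sunday.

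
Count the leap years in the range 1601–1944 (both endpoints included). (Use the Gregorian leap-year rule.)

83

Multiples of 4 in [1601,1944]: 86.
Of those, multiples of 100: 3 (not leap unless ÷400).
Multiples of 400: 0.
Leap years = 86 − 3 + 0 = 83.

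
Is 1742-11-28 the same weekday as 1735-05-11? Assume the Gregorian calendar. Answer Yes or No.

From May 11, 1735 to Nov 28, 1742 is 2758 days.
2758 mod 7 = 0, so they are the same weekday.
(May 11, 1735 is a Wednesday; Nov 28, 1742 is a Wednesday.)

Yes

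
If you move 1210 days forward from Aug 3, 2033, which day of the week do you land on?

Tuesday

Aug 3, 2033 is a Wednesday.
1210 mod 7 = 6, so 1210 days after a Wednesday is Wednesday + 6 = Tuesday.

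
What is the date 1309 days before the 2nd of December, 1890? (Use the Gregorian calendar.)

−365 (one year) → Dec 2, 1889 (944 left).
−365 (one year) → Dec 2, 1888 (579 left).
−366 (one year; includes Feb 29, 1888) → Dec 2, 1887 (213 left).
−2 → Nov 30, 1887 (end of Nov, 30 days; 211 left).
−30 → Oct 31, 1887 (end of Oct, 31 days; 181 left).
−31 → Sep 30, 1887 (end of Sep, 30 days; 150 left).
−30 → Aug 31, 1887 (end of Aug, 31 days; 120 left).
−31 → Jul 31, 1887 (end of Jul, 31 days; 89 left).
−31 → Jun 30, 1887 (end of Jun, 30 days; 58 left).
−30 → May 31, 1887 (end of May, 31 days; 28 left).
−28 → May 3, 1887.

May 3, 1887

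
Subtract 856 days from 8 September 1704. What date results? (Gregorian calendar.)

−366 (one year; includes Feb 29, 1704) → Sep 8, 1703 (490 left).
−365 (one year) → Sep 8, 1702 (125 left).
−8 → Aug 31, 1702 (end of Aug, 31 days; 117 left).
−31 → Jul 31, 1702 (end of Jul, 31 days; 86 left).
−31 → Jun 30, 1702 (end of Jun, 30 days; 55 left).
−30 → May 31, 1702 (end of May, 31 days; 25 left).
−25 → May 6, 1702.

May 6, 1702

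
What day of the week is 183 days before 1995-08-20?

Aug 20, 1995 is a Sunday.
183 mod 7 = 1, so 183 days before a Sunday is Sunday − 1 = Saturday.

Saturday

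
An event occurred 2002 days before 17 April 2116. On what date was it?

−366 (one year; includes Feb 29, 2116) → Apr 17, 2115 (1636 left).
−365 (one year) → Apr 17, 2114 (1271 left).
−365 (one year) → Apr 17, 2113 (906 left).
−365 (one year) → Apr 17, 2112 (541 left).
−366 (one year; includes Feb 29, 2112) → Apr 17, 2111 (175 left).
−17 → Mar 31, 2111 (end of Mar, 31 days; 158 left).
−31 → Feb 28, 2111 (end of Feb, 28 days; 127 left).
−28 → Jan 31, 2111 (end of Jan, 31 days; 99 left).
−31 → Dec 31, 2110 (end of Dec, 31 days; 68 left).
−31 → Nov 30, 2110 (end of Nov, 30 days; 37 left).
−30 → Oct 31, 2110 (end of Oct, 31 days; 7 left).
−7 → Oct 24, 2110.

October 24, 2110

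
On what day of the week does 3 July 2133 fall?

Doomsday rule: the anchor day for the 2100s is Sunday. For year 33: 33÷12 = 2 r 9, and 9÷4 = 2, so 2+9+2 = 13.
Sunday + 13 ≡ Saturday — that's 2133's doomsday.
In July the doomsday date is Jul 11.
Jul 3 is 8 days before Jul 11; 8 mod 7 = 1, so Saturday − 1 = Friday.

Friday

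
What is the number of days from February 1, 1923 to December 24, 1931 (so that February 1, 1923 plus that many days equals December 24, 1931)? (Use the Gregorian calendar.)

3248

Feb 1, 1923 → Feb 1, 1924: 365 days.
Feb 1, 1924 → Feb 1, 1925: 366 days (Feb 29, 1924 is in that span).
Feb 1, 1925 → Feb 1, 1926: 365 days.
Feb 1, 1926 → Feb 1, 1927: 365 days.
Feb 1, 1927 → Feb 1, 1928: 365 days.
Feb 1, 1928 → Feb 1, 1929: 366 days (Feb 29, 1928 is in that span).
Feb 1, 1929 → Feb 1, 1930: 365 days.
Feb 1, 1930 → Feb 1, 1931: 365 days.
Feb 1, 1931 → Mar 1, 1931: 28 days (February has 28).
Mar 1, 1931 → Apr 1, 1931: 31 days (March has 31).
Apr 1, 1931 → May 1, 1931: 30 days (April has 30).
May 1, 1931 → Jun 1, 1931: 31 days (May has 31).
Jun 1, 1931 → Jul 1, 1931: 30 days (June has 30).
Jul 1, 1931 → Aug 1, 1931: 31 days (July has 31).
Aug 1, 1931 → Sep 1, 1931: 31 days (August has 31).
Sep 1, 1931 → Oct 1, 1931: 30 days (September has 30).
Oct 1, 1931 → Nov 1, 1931: 31 days (October has 31).
Nov 1, 1931 → Dec 1, 1931: 30 days (November has 30).
Dec 1, 1931 → Dec 24, 1931: 23 days.
Total: 3248 days.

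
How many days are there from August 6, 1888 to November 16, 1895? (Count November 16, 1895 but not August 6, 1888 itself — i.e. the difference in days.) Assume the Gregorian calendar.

2658

Aug 6, 1888 → Aug 6, 1889: 365 days.
Aug 6, 1889 → Aug 6, 1890: 365 days.
Aug 6, 1890 → Aug 6, 1891: 365 days.
Aug 6, 1891 → Aug 6, 1892: 366 days (Feb 29, 1892 is in that span).
Aug 6, 1892 → Aug 6, 1893: 365 days.
Aug 6, 1893 → Aug 6, 1894: 365 days.
Aug 6, 1894 → Aug 6, 1895: 365 days.
Aug 6, 1895 → Sep 6, 1895: 31 days (August has 31).
Sep 6, 1895 → Oct 6, 1895: 30 days (September has 30).
Oct 6, 1895 → Nov 6, 1895: 31 days (October has 31).
Nov 6, 1895 → Nov 16, 1895: 10 days.
Total: 2658 days.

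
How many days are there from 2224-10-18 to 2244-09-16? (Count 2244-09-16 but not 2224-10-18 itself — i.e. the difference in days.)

Oct 18, 2224 → Oct 18, 2225: 365 days.
Oct 18, 2225 → Oct 18, 2226: 365 days.
Oct 18, 2226 → Oct 18, 2227: 365 days.
Oct 18, 2227 → Oct 18, 2228: 366 days (Feb 29, 2228 is in that span).
Oct 18, 2228 → Oct 18, 2229: 365 days.
Oct 18, 2229 → Oct 18, 2230: 365 days.
Oct 18, 2230 → Oct 18, 2231: 365 days.
Oct 18, 2231 → Oct 18, 2232: 366 days (Feb 29, 2232 is in that span).
Oct 18, 2232 → Oct 18, 2233: 365 days.
Oct 18, 2233 → Oct 18, 2234: 365 days.
Oct 18, 2234 → Oct 18, 2235: 365 days.
Oct 18, 2235 → Oct 18, 2236: 366 days (Feb 29, 2236 is in that span).
Oct 18, 2236 → Oct 18, 2237: 365 days.
Oct 18, 2237 → Oct 18, 2238: 365 days.
Oct 18, 2238 → Oct 18, 2239: 365 days.
Oct 18, 2239 → Oct 18, 2240: 366 days (Feb 29, 2240 is in that span).
Oct 18, 2240 → Oct 18, 2241: 365 days.
Oct 18, 2241 → Oct 18, 2242: 365 days.
Oct 18, 2242 → Oct 18, 2243: 365 days.
Oct 18, 2243 → Nov 18, 2243: 31 days (October has 31).
Nov 18, 2243 → Dec 18, 2243: 30 days (November has 30).
Dec 18, 2243 → Jan 18, 2244: 31 days (December has 31).
Jan 18, 2244 → Feb 18, 2244: 31 days (January has 31).
Feb 18, 2244 → Mar 18, 2244: 29 days (February has 29).
Mar 18, 2244 → Apr 18, 2244: 31 days (March has 31).
Apr 18, 2244 → May 18, 2244: 30 days (April has 30).
May 18, 2244 → Jun 18, 2244: 31 days (May has 31).
Jun 18, 2244 → Jul 18, 2244: 30 days (June has 30).
Jul 18, 2244 → Aug 18, 2244: 31 days (July has 31).
Aug 18, 2244 → Sep 16, 2244: 29 days.
Total: 7273 days.

7273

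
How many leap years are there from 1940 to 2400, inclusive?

Multiples of 4 in [1940,2400]: 116.
Of those, multiples of 100: 5 (not leap unless ÷400).
Multiples of 400: 2.
Leap years = 116 − 5 + 2 = 113.

113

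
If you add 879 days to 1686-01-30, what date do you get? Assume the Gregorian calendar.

June 27, 1688

+365 (one year) → Jan 30, 1687 (514 left).
+365 (one year) → Jan 30, 1688 (149 left).
Jan has 31 days: +2 → Feb 1, 1688 (147 left).
Feb has 29 days: +29 → Mar 1, 1688 (118 left).
Mar has 31 days: +31 → Apr 1, 1688 (87 left).
Apr has 30 days: +30 → May 1, 1688 (57 left).
May has 31 days: +31 → Jun 1, 1688 (26 left).
+26 → Jun 27, 1688.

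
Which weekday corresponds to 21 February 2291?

Doomsday rule: the anchor day for the 2200s is Friday. For year 91: 91÷12 = 7 r 7, and 7÷4 = 1, so 7+7+1 = 15.
Friday + 15 ≡ Saturday — that's 2291's doomsday.
In February the doomsday date is Feb 28 (2291 is not a leap year).
Feb 21 is 7 days before Feb 28; 7 mod 7 = 0, so Saturday − 0 = Saturday.

Saturday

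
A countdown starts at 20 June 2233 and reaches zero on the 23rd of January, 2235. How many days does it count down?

582

Jun 20, 2233 → Jun 20, 2234: 365 days.
Jun 20, 2234 → Jul 20, 2234: 30 days (June has 30).
Jul 20, 2234 → Aug 20, 2234: 31 days (July has 31).
Aug 20, 2234 → Sep 20, 2234: 31 days (August has 31).
Sep 20, 2234 → Oct 20, 2234: 30 days (September has 30).
Oct 20, 2234 → Nov 20, 2234: 31 days (October has 31).
Nov 20, 2234 → Dec 20, 2234: 30 days (November has 30).
Dec 20, 2234 → Jan 20, 2235: 31 days (December has 31).
Jan 20, 2235 → Jan 23, 2235: 3 days.
Total: 582 days.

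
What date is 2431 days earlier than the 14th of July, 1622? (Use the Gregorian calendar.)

November 17, 1615

−365 (one year) → Jul 14, 1621 (2066 left).
−365 (one year) → Jul 14, 1620 (1701 left).
−366 (one year; includes Feb 29, 1620) → Jul 14, 1619 (1335 left).
−365 (one year) → Jul 14, 1618 (970 left).
−365 (one year) → Jul 14, 1617 (605 left).
−365 (one year) → Jul 14, 1616 (240 left).
−14 → Jun 30, 1616 (end of Jun, 30 days; 226 left).
−30 → May 31, 1616 (end of May, 31 days; 196 left).
−31 → Apr 30, 1616 (end of Apr, 30 days; 165 left).
−30 → Mar 31, 1616 (end of Mar, 31 days; 135 left).
−31 → Feb 29, 1616 (end of Feb, 29 days; 104 left).
−29 → Jan 31, 1616 (end of Jan, 31 days; 75 left).
−31 → Dec 31, 1615 (end of Dec, 31 days; 44 left).
−31 → Nov 30, 1615 (end of Nov, 30 days; 13 left).
−13 → Nov 17, 1615.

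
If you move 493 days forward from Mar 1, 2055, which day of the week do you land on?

Mar 1, 2055 is a Monday.
493 mod 7 = 3, so 493 days after a Monday is Monday + 3 = Thursday.

Thursday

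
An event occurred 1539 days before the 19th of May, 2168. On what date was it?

−366 (one year; includes Feb 29, 2168) → May 19, 2167 (1173 left).
−365 (one year) → May 19, 2166 (808 left).
−365 (one year) → May 19, 2165 (443 left).
−365 (one year) → May 19, 2164 (78 left).
−19 → Apr 30, 2164 (end of Apr, 30 days; 59 left).
−30 → Mar 31, 2164 (end of Mar, 31 days; 29 left).
−29 → Mar 2, 2164.

March 2, 2164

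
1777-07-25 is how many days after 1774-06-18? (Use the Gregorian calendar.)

Jun 18, 1774 → Jun 18, 1775: 365 days.
Jun 18, 1775 → Jun 18, 1776: 366 days (Feb 29, 1776 is in that span).
Jun 18, 1776 → Jun 18, 1777: 365 days.
Jun 18, 1777 → Jul 18, 1777: 30 days (June has 30).
Jul 18, 1777 → Jul 25, 1777: 7 days.
Total: 1133 days.

1133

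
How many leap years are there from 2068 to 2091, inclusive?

6

Multiples of 4 in [2068,2091]: 6.
Of those, multiples of 100: 0 (not leap unless ÷400).
Multiples of 400: 0.
Leap years = 6 − 0 + 0 = 6.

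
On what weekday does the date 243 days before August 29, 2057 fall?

First find the weekday of Aug 29, 2057. Doomsday rule: the anchor day for the 2000s is Tuesday. For year 57: 57÷12 = 4 r 9, and 9÷4 = 2, so 4+9+2 = 15.
Tuesday + 15 ≡ Wednesday — that's 2057's doomsday.
In August the doomsday date is Aug 8.
Aug 29 is 21 days after Aug 8; 21 mod 7 = 0, so Wednesday + 0 = Wednesday.
243 mod 7 = 5, so 243 days before a Wednesday is Wednesday − 5 = Friday.

Friday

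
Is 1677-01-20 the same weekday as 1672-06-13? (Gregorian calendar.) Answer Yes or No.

No

From Jun 13, 1672 to Jan 20, 1677 is 1682 days.
1682 mod 7 = 2, so they are different weekdays.
(Jun 13, 1672 is a Monday; Jan 20, 1677 is a Wednesday.)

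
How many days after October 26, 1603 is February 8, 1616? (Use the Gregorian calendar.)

4488

Oct 26, 1603 → Oct 26, 1604: 366 days (Feb 29, 1604 is in that span).
Oct 26, 1604 → Oct 26, 1605: 365 days.
Oct 26, 1605 → Oct 26, 1606: 365 days.
Oct 26, 1606 → Oct 26, 1607: 365 days.
Oct 26, 1607 → Oct 26, 1608: 366 days (Feb 29, 1608 is in that span).
Oct 26, 1608 → Oct 26, 1609: 365 days.
Oct 26, 1609 → Oct 26, 1610: 365 days.
Oct 26, 1610 → Oct 26, 1611: 365 days.
Oct 26, 1611 → Oct 26, 1612: 366 days (Feb 29, 1612 is in that span).
Oct 26, 1612 → Oct 26, 1613: 365 days.
Oct 26, 1613 → Oct 26, 1614: 365 days.
Oct 26, 1614 → Oct 26, 1615: 365 days.
Oct 26, 1615 → Nov 26, 1615: 31 days (October has 31).
Nov 26, 1615 → Dec 26, 1615: 30 days (November has 30).
Dec 26, 1615 → Jan 26, 1616: 31 days (December has 31).
Jan 26, 1616 → Feb 8, 1616: 13 days.
Total: 4488 days.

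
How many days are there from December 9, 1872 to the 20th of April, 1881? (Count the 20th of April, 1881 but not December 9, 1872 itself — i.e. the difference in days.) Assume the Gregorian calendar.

3054

Dec 9, 1872 → Dec 9, 1873: 365 days.
Dec 9, 1873 → Dec 9, 1874: 365 days.
Dec 9, 1874 → Dec 9, 1875: 365 days.
Dec 9, 1875 → Dec 9, 1876: 366 days (Feb 29, 1876 is in that span).
Dec 9, 1876 → Dec 9, 1877: 365 days.
Dec 9, 1877 → Dec 9, 1878: 365 days.
Dec 9, 1878 → Dec 9, 1879: 365 days.
Dec 9, 1879 → Dec 9, 1880: 366 days (Feb 29, 1880 is in that span).
Dec 9, 1880 → Jan 9, 1881: 31 days (December has 31).
Jan 9, 1881 → Feb 9, 1881: 31 days (January has 31).
Feb 9, 1881 → Mar 9, 1881: 28 days (February has 28).
Mar 9, 1881 → Apr 9, 1881: 31 days (March has 31).
Apr 9, 1881 → Apr 20, 1881: 11 days.
Total: 3054 days.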